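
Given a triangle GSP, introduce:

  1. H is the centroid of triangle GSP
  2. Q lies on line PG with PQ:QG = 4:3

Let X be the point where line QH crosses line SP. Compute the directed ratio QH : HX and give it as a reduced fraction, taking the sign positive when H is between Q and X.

Choose coordinates G = (0, 0), S = (1, 0), P = (0, 1).
1. H is the centroid of triangle GSP ⇒ H = (1/3, 1/3)
2. Q lies on line PG with PQ:QG = 4:3 ⇒ Q = (0, 3/7)
line QH meets SP at X = (4/5, 1/5)
H = Q + t·(X−Q) with t = 5/12, so QH:HX = 5/12:7/12

QH:HX = 5/7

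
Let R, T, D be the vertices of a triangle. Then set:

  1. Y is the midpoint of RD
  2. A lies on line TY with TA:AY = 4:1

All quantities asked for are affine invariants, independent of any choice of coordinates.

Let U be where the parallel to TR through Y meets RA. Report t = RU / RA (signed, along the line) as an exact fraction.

Choose coordinates R = (0, 0), T = (1, 0), D = (0, 1).
1. Y is the midpoint of RD ⇒ Y = (0, 1/2)
2. A lies on line TY with TA:AY = 4:1 ⇒ A = (1/5, 2/5)
through Y parallel to TR: direction (-1, 0); meets RA at U = (1/4, 1/2)
U = R + t·(A−R) with t = 5/4

t = 5/4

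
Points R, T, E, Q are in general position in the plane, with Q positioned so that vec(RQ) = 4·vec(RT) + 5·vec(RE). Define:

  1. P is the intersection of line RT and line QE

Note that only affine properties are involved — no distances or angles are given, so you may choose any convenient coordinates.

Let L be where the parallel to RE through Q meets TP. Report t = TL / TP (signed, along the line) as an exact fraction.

t = -3/2

Set R = (0, 0), T = (1, 0), E = (0, 1), Q = (4, 5); any affine frame gives the same invariant.
1. P is the intersection of line RT and line QE ⇒ P = (-1, 0)
through Q parallel to RE: direction (0, 1); meets TP at L = (4, 0)
L = T + t·(P−T) with t = -3/2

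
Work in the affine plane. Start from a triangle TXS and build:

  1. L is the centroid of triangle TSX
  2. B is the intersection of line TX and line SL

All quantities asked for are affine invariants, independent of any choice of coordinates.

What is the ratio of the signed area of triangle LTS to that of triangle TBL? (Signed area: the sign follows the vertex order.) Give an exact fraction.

[LTS]:[TBL] = -2

Set T = (0, 0), X = (1, 0), S = (0, 1); any affine frame gives the same invariant.
1. L is the centroid of triangle TSX ⇒ L = (1/3, 1/3)
2. B is the intersection of line TX and line SL ⇒ B = (1/2, 0)
2·[LTS] = -1/3, 2·[TBL] = 1/6
[LTS]:[TBL] = -1/3:1/6 = -2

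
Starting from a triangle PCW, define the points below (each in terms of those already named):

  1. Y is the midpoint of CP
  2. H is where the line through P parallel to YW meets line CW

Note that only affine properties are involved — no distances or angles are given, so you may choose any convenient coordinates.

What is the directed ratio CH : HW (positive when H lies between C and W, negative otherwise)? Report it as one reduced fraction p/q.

CH:HW = -2

Work in coordinates with P = (0, 0), C = (1, 0), W = (0, 1).
1. Y is the midpoint of CP ⇒ Y = (1/2, 0)
2. H is where the line through P parallel to YW meets line CW ⇒ H = (-1, 2)
H = C + t·(W−C) with t = 2, so CH:HW = t:(1−t) = 2:-1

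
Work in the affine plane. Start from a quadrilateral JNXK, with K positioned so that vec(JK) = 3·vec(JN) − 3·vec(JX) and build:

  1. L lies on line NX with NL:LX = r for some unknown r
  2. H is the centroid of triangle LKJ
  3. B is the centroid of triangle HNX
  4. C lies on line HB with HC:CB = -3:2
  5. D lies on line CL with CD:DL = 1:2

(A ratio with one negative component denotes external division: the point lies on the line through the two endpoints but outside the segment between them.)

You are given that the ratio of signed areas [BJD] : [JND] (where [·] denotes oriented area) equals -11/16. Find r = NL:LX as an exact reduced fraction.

Choose coordinates J = (0, 0), N = (1, 0), X = (0, 1), K = (3, -3).
1. With NL:LX = r, write λ = r/(r+1) so L = N + λ·(X−N); L is affine-linear in λ
2. H is the centroid of triangle LKJ ⇒ H is an affine combination of earlier points and hence also affine-linear in λ
3. B is the centroid of triangle HNX ⇒ B is an affine combination of earlier points and hence also affine-linear in λ
4. C lies on line HB with HC:CB = -3:2 ⇒ C is an affine combination of earlier points and hence also affine-linear in λ
5. D lies on line CL with CD:DL = 1:2 ⇒ D is an affine combination of earlier points and hence also affine-linear in λ
Every point depending on L is an affine combination of L and λ-independent points, so each such coordinate is linear in λ; the λ² term in each signed area is a multiple of (X−N)×(X−N) = 0, so 2·[BJD] and 2·[JND] are each linear in λ. Evaluating at λ=0 and λ=1:
  2·[BJD] = 2/27·λ − 28/27,   2·[JND] = 1/9·λ + 4/3
So [BJD]:[JND] = (2/27·λ − 28/27) / (1/9·λ + 4/3). Setting this equal to -11/16:
  2/27·λ − 28/27 = -11/16·(1/9·λ + 4/3)  ⇒  λ = 4/5
Then r = λ/(1−λ) = (4/5)/(1/5) = 4. Check: with r = 4, L = (1/5, 4/5) and [BJD]:[JND] = -11/16 as required.

r = 4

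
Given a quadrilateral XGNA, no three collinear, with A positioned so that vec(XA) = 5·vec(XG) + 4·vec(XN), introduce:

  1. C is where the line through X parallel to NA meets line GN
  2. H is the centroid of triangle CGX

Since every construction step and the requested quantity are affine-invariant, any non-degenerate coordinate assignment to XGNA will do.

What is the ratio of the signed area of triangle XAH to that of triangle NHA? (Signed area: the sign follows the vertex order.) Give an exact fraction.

[XAH]:[NHA] = -37/144

Set X = (0, 0), G = (1, 0), N = (0, 1), A = (5, 4); any affine frame gives the same invariant.
1. C is where the line through X parallel to NA meets line GN ⇒ C = (5/8, 3/8)
2. H is the centroid of triangle CGX ⇒ H = (13/24, 1/8)
2·[XAH] = -37/24, 2·[NHA] = 6
[XAH]:[NHA] = -37/24:6 = -37/144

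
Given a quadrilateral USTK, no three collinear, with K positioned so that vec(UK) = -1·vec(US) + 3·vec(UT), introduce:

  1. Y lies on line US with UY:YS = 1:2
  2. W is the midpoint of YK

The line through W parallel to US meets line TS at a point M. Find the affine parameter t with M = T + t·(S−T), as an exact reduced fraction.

t = -1/2

Work in coordinates with U = (0, 0), S = (1, 0), T = (0, 1), K = (-1, 3).
1. Y lies on line US with UY:YS = 1:2 ⇒ Y = (1/3, 0)
2. W is the midpoint of YK ⇒ W = (-1/3, 3/2)
through W parallel to US: direction (1, 0); meets TS at M = (-1/2, 3/2)
M = T + t·(S−T) with t = -1/2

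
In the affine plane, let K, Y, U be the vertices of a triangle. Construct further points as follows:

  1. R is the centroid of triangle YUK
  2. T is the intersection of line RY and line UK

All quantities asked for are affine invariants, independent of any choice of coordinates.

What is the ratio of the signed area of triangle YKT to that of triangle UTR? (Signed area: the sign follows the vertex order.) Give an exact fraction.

[YKT]:[UTR] = -3

Set K = (0, 0), Y = (1, 0), U = (0, 1); any affine frame gives the same invariant.
1. R is the centroid of triangle YUK ⇒ R = (1/3, 1/3)
2. T is the intersection of line RY and line UK ⇒ T = (0, 1/2)
2·[YKT] = -1/2, 2·[UTR] = 1/6
[YKT]:[UTR] = -1/2:1/6 = -3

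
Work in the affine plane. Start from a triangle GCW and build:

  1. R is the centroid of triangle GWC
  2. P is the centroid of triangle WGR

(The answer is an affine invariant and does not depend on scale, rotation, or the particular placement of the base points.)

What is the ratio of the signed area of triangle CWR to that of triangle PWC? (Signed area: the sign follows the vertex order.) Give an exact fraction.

[CWR]:[PWC] = -3/4

Assign G = (0, 0), C = (1, 0), W = (0, 1) — the answer is frame-independent, so this choice is without loss of generality.
1. R is the centroid of triangle GWC ⇒ R = (1/3, 1/3)
2. P is the centroid of triangle WGR ⇒ P = (1/9, 4/9)
2·[CWR] = 1/3, 2·[PWC] = -4/9
[CWR]:[PWC] = 1/3:-4/9 = -3/4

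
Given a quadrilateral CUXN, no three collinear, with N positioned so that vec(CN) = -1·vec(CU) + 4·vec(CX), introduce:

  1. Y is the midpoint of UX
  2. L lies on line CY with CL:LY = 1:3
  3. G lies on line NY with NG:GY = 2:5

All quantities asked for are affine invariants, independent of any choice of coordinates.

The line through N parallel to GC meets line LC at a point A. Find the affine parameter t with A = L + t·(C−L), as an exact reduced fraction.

t = 13/5

Assign C = (0, 0), U = (1, 0), X = (0, 1), N = (-1, 4) — the answer is frame-independent, so this choice is without loss of generality.
1. Y is the midpoint of UX ⇒ Y = (1/2, 1/2)
2. L lies on line CY with CL:LY = 1:3 ⇒ L = (1/8, 1/8)
3. G lies on line NY with NG:GY = 2:5 ⇒ G = (-4/7, 3)
through N parallel to GC: direction (4/7, -3); meets LC at A = (-1/5, -1/5)
A = L + t·(C−L) with t = 13/5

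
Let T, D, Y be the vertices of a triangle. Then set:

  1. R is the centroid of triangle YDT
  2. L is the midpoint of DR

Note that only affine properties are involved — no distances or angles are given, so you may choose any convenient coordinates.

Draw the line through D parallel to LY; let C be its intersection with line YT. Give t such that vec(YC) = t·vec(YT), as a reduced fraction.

Work in coordinates with T = (0, 0), D = (1, 0), Y = (0, 1).
1. R is the centroid of triangle YDT ⇒ R = (1/3, 1/3)
2. L is the midpoint of DR ⇒ L = (2/3, 1/6)
through D parallel to LY: direction (-2/3, 5/6); meets YT at C = (0, 5/4)
C = Y + t·(T−Y) with t = -1/4

t = -1/4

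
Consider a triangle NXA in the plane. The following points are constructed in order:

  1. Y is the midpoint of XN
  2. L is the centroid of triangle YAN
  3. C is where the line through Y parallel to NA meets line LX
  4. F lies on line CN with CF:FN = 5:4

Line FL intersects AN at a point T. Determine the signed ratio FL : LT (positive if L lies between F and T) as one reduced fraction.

FL:LT = 1/3

Work in coordinates with N = (0, 0), X = (1, 0), A = (0, 1).
1. Y is the midpoint of XN ⇒ Y = (1/2, 0)
2. L is the centroid of triangle YAN ⇒ L = (1/6, 1/3)
3. C is where the line through Y parallel to NA meets line LX ⇒ C = (1/2, 1/5)
4. F lies on line CN with CF:FN = 5:4 ⇒ F = (2/9, 4/45)
line FL meets AN at T = (0, 16/15)
L = F + t·(T−F) with t = 1/4, so FL:LT = 1/4:3/4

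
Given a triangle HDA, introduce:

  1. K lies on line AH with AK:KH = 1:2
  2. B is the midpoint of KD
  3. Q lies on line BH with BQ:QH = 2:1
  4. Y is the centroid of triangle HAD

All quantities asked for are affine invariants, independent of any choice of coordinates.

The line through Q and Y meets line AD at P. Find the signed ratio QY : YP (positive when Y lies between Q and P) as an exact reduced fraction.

QY:YP = 7/6

Choose coordinates H = (0, 0), D = (1, 0), A = (0, 1).
1. K lies on line AH with AK:KH = 1:2 ⇒ K = (0, 2/3)
2. B is the midpoint of KD ⇒ B = (1/2, 1/3)
3. Q lies on line BH with BQ:QH = 2:1 ⇒ Q = (1/6, 1/9)
4. Y is the centroid of triangle HAD ⇒ Y = (1/3, 1/3)
line QY meets AD at P = (10/21, 11/21)
Y = Q + t·(P−Q) with t = 7/13, so QY:YP = 7/13:6/13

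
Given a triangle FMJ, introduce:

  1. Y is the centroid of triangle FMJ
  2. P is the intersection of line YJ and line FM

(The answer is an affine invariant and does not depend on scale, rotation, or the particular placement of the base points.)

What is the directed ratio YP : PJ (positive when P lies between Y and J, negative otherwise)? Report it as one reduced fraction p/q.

YP:PJ = -1/3

Assign F = (0, 0), M = (1, 0), J = (0, 1) — the answer is frame-independent, so this choice is without loss of generality.
1. Y is the centroid of triangle FMJ ⇒ Y = (1/3, 1/3)
2. P is the intersection of line YJ and line FM ⇒ P = (1/2, 0)
P = Y + t·(J−Y) with t = -1/2, so YP:PJ = t:(1−t) = -1/2:3/2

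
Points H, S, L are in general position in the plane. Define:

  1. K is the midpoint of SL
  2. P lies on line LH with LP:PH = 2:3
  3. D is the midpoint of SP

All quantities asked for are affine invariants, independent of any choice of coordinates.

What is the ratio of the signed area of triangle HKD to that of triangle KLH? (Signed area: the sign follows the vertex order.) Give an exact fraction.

Choose coordinates H = (0, 0), S = (1, 0), L = (0, 1).
1. K is the midpoint of SL ⇒ K = (1/2, 1/2)
2. P lies on line LH with LP:PH = 2:3 ⇒ P = (0, 3/5)
3. D is the midpoint of SP ⇒ D = (1/2, 3/10)
2·[HKD] = -1/10, 2·[KLH] = 1/2
[HKD]:[KLH] = -1/10:1/2 = -1/5

[HKD]:[KLH] = -1/5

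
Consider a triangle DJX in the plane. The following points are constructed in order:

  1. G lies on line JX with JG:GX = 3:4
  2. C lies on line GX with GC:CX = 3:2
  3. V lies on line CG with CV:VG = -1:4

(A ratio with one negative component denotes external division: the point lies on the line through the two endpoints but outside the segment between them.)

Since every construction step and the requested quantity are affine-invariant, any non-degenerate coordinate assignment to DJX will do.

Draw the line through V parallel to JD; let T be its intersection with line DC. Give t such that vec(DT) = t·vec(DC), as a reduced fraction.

Set D = (0, 0), J = (1, 0), X = (0, 1); any affine frame gives the same invariant.
1. G lies on line JX with JG:GX = 3:4 ⇒ G = (4/7, 3/7)
2. C lies on line GX with GC:CX = 3:2 ⇒ C = (8/35, 27/35)
3. V lies on line CG with CV:VG = -1:4 ⇒ V = (4/35, 31/35)
through V parallel to JD: direction (-1, 0); meets DC at T = (248/945, 31/35)
T = D + t·(C−D) with t = 31/27

t = 31/27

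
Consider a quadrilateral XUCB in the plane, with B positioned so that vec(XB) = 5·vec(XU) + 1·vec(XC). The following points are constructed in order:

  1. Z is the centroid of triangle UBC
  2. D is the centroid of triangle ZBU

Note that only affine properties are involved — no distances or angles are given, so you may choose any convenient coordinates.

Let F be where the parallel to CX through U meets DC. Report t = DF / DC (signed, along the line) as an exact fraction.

Work in coordinates with X = (0, 0), U = (1, 0), C = (0, 1), B = (5, 1).
1. Z is the centroid of triangle UBC ⇒ Z = (2, 2/3)
2. D is the centroid of triangle ZBU ⇒ D = (8/3, 5/9)
through U parallel to CX: direction (0, -1); meets DC at F = (1, 5/6)
F = D + t·(C−D) with t = 5/8

t = 5/8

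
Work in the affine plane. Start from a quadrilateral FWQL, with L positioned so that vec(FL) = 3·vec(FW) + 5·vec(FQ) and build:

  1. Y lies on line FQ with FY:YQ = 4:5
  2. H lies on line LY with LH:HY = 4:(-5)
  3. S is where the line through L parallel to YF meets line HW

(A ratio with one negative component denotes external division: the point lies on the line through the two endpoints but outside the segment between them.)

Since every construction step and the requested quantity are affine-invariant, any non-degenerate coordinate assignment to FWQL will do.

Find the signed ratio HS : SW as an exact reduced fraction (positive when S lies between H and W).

HS:SW = 6

Work in coordinates with F = (0, 0), W = (1, 0), Q = (0, 1), L = (3, 5).
1. Y lies on line FQ with FY:YQ = 4:5 ⇒ Y = (0, 4/9)
2. H lies on line LY with LH:HY = 4:(-5) ⇒ H = (15, 209/9)
3. S is where the line through L parallel to YF meets line HW ⇒ S = (3, 209/63)
S = H + t·(W−H) with t = 6/7, so HS:SW = t:(1−t) = 6/7:1/7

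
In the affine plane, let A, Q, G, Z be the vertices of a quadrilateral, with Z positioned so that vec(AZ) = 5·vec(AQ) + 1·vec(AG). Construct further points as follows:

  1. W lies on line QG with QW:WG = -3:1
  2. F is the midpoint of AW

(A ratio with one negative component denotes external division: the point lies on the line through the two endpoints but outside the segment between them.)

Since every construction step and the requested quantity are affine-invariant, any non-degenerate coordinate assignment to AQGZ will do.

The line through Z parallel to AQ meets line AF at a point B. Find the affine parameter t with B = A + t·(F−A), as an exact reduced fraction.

t = 4/3

Choose coordinates A = (0, 0), Q = (1, 0), G = (0, 1), Z = (5, 1).
1. W lies on line QG with QW:WG = -3:1 ⇒ W = (-1/2, 3/2)
2. F is the midpoint of AW ⇒ F = (-1/4, 3/4)
through Z parallel to AQ: direction (1, 0); meets AF at B = (-1/3, 1)
B = A + t·(F−A) with t = 4/3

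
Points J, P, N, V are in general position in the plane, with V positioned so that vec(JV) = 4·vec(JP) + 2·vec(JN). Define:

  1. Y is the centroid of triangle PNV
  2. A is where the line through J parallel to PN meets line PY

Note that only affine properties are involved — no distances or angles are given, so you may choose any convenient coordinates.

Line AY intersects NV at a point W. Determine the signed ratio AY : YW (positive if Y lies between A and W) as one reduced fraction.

Work in coordinates with J = (0, 0), P = (1, 0), N = (0, 1), V = (4, 2).
1. Y is the centroid of triangle PNV ⇒ Y = (5/3, 1)
2. A is where the line through J parallel to PN meets line PY ⇒ A = (3/5, -3/5)
line AY meets NV at W = (2, 3/2)
Y = A + t·(W−A) with t = 16/21, so AY:YW = 16/21:5/21

AY:YW = 16/5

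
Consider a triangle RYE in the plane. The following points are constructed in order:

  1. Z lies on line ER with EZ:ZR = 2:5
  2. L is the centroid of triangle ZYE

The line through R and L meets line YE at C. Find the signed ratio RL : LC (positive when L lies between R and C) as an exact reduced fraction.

Choose coordinates R = (0, 0), Y = (1, 0), E = (0, 1).
1. Z lies on line ER with EZ:ZR = 2:5 ⇒ Z = (0, 5/7)
2. L is the centroid of triangle ZYE ⇒ L = (1/3, 4/7)
line RL meets YE at C = (7/19, 12/19)
L = R + t·(C−R) with t = 19/21, so RL:LC = 19/21:2/21

RL:LC = 19/2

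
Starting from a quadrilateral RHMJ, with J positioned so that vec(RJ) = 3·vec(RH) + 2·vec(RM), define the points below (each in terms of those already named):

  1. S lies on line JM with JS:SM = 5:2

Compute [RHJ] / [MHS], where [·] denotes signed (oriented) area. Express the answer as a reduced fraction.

Set R = (0, 0), H = (1, 0), M = (0, 1), J = (3, 2); any affine frame gives the same invariant.
1. S lies on line JM with JS:SM = 5:2 ⇒ S = (6/7, 9/7)
2·[RHJ] = 2, 2·[MHS] = 8/7
[RHJ]:[MHS] = 2:8/7 = 7/4

[RHJ]:[MHS] = 7/4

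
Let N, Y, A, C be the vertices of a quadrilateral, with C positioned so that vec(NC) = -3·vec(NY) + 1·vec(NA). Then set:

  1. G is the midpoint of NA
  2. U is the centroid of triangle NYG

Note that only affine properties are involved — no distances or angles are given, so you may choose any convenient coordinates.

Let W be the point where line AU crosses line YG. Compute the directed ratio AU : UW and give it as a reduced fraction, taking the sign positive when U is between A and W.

Choose coordinates N = (0, 0), Y = (1, 0), A = (0, 1), C = (-3, 1).
1. G is the midpoint of NA ⇒ G = (0, 1/2)
2. U is the centroid of triangle NYG ⇒ U = (1/3, 1/6)
line AU meets YG at W = (1/4, 3/8)
U = A + t·(W−A) with t = 4/3, so AU:UW = 4/3:-1/3

AU:UW = -4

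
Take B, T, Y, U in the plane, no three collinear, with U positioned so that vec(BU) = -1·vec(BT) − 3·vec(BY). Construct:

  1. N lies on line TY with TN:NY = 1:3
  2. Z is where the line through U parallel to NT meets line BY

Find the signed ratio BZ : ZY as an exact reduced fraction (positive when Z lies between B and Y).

Set B = (0, 0), T = (1, 0), Y = (0, 1), U = (-1, -3); any affine frame gives the same invariant.
1. N lies on line TY with TN:NY = 1:3 ⇒ N = (3/4, 1/4)
2. Z is where the line through U parallel to NT meets line BY ⇒ Z = (0, -4)
Z = B + t·(Y−B) with t = -4, so BZ:ZY = t:(1−t) = -4:5

BZ:ZY = -4/5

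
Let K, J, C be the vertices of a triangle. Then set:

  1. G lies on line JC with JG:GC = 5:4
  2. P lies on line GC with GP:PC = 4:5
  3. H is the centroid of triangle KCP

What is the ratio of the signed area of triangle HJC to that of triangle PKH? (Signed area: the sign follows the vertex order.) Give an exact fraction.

[HJC]:[PKH] = -81/20

Work in coordinates with K = (0, 0), J = (1, 0), C = (0, 1).
1. G lies on line JC with JG:GC = 5:4 ⇒ G = (4/9, 5/9)
2. P lies on line GC with GP:PC = 4:5 ⇒ P = (20/81, 61/81)
3. H is the centroid of triangle KCP ⇒ H = (20/243, 142/243)
2·[HJC] = 1/3, 2·[PKH] = -20/243
[HJC]:[PKH] = 1/3:-20/243 = -81/20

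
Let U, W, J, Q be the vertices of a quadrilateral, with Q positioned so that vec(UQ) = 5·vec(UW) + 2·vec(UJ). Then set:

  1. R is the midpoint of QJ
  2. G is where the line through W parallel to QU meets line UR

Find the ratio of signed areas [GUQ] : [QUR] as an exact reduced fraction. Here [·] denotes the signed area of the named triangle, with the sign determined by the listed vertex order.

Work in coordinates with U = (0, 0), W = (1, 0), J = (0, 1), Q = (5, 2).
1. R is the midpoint of QJ ⇒ R = (5/2, 3/2)
2. G is where the line through W parallel to QU meets line UR ⇒ G = (-2, -6/5)
2·[GUQ] = -2, 2·[QUR] = -5/2
[GUQ]:[QUR] = -2:-5/2 = 4/5

[GUQ]:[QUR] = 4/5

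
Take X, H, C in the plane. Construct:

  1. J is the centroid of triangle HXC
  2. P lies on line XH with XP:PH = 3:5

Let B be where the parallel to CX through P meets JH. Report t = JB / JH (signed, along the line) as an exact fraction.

t = 1/16

Work in coordinates with X = (0, 0), H = (1, 0), C = (0, 1).
1. J is the centroid of triangle HXC ⇒ J = (1/3, 1/3)
2. P lies on line XH with XP:PH = 3:5 ⇒ P = (3/8, 0)
through P parallel to CX: direction (0, -1); meets JH at B = (3/8, 5/16)
B = J + t·(H−J) with t = 1/16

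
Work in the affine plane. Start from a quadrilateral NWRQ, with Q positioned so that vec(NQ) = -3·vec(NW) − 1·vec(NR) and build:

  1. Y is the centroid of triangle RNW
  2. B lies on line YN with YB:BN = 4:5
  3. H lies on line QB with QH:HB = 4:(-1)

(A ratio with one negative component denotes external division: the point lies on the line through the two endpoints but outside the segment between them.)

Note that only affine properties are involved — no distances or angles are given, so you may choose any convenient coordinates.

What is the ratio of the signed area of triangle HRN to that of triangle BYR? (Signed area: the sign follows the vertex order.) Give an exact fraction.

[HRN]:[BYR] = 101/12

Assign N = (0, 0), W = (1, 0), R = (0, 1), Q = (-3, -1) — the answer is frame-independent, so this choice is without loss of generality.
1. Y is the centroid of triangle RNW ⇒ Y = (1/3, 1/3)
2. B lies on line YN with YB:BN = 4:5 ⇒ B = (5/27, 5/27)
3. H lies on line QB with QH:HB = 4:(-1) ⇒ H = (101/81, 47/81)
2·[HRN] = 101/81, 2·[BYR] = 4/27
[HRN]:[BYR] = 101/81:4/27 = 101/12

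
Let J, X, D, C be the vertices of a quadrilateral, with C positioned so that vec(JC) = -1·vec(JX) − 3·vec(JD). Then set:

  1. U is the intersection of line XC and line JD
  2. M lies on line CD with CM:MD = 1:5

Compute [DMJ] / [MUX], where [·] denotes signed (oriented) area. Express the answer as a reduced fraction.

[DMJ]:[MUX] = 2

Set J = (0, 0), X = (1, 0), D = (0, 1), C = (-1, -3); any affine frame gives the same invariant.
1. U is the intersection of line XC and line JD ⇒ U = (0, -3/2)
2. M lies on line CD with CM:MD = 1:5 ⇒ M = (-5/6, -7/3)
2·[DMJ] = 5/6, 2·[MUX] = 5/12
[DMJ]:[MUX] = 5/6:5/12 = 2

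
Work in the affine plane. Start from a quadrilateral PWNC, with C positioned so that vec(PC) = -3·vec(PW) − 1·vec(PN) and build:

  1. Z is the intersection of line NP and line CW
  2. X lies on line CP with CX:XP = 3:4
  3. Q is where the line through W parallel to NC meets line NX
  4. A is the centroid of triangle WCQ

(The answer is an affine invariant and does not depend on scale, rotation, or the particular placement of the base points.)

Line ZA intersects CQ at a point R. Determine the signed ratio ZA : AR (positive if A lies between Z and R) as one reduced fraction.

Choose coordinates P = (0, 0), W = (1, 0), N = (0, 1), C = (-3, -1).
1. Z is the intersection of line NP and line CW ⇒ Z = (0, -1/4)
2. X lies on line CP with CX:XP = 3:4 ⇒ X = (-12/7, -4/7)
3. Q is where the line through W parallel to NC meets line NX ⇒ Q = (-20/3, -46/9)
4. A is the centroid of triangle WCQ ⇒ A = (-26/9, -55/27)
line ZA meets CQ at R = (-26/5, -52/15)
A = Z + t·(R−Z) with t = 5/9, so ZA:AR = 5/9:4/9

ZA:AR = 5/4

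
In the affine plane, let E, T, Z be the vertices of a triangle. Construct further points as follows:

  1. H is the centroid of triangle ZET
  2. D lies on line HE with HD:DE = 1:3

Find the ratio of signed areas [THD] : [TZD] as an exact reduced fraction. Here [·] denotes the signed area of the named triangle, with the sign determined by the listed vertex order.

Set E = (0, 0), T = (1, 0), Z = (0, 1); any affine frame gives the same invariant.
1. H is the centroid of triangle ZET ⇒ H = (1/3, 1/3)
2. D lies on line HE with HD:DE = 1:3 ⇒ D = (1/4, 1/4)
2·[THD] = 1/12, 2·[TZD] = 1/2
[THD]:[TZD] = 1/12:1/2 = 1/6

[THD]:[TZD] = 1/6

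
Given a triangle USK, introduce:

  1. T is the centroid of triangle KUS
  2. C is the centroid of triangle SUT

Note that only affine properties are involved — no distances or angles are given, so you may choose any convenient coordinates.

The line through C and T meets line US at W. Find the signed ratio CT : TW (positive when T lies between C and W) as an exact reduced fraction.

Work in coordinates with U = (0, 0), S = (1, 0), K = (0, 1).
1. T is the centroid of triangle KUS ⇒ T = (1/3, 1/3)
2. C is the centroid of triangle SUT ⇒ C = (4/9, 1/9)
line CT meets US at W = (1/2, 0)
T = C + t·(W−C) with t = -2, so CT:TW = -2:3

CT:TW = -2/3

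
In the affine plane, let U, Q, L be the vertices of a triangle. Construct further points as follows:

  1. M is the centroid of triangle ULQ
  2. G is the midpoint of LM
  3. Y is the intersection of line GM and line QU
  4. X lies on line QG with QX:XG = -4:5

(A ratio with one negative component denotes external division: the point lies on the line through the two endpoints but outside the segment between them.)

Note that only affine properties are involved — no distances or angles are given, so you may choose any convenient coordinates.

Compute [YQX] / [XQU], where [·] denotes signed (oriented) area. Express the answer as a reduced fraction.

[YQX]:[XQU] = -1/2

Work in coordinates with U = (0, 0), Q = (1, 0), L = (0, 1).
1. M is the centroid of triangle ULQ ⇒ M = (1/3, 1/3)
2. G is the midpoint of LM ⇒ G = (1/6, 2/3)
3. Y is the intersection of line GM and line QU ⇒ Y = (1/2, 0)
4. X lies on line QG with QX:XG = -4:5 ⇒ X = (13/3, -8/3)
2·[YQX] = -4/3, 2·[XQU] = 8/3
[YQX]:[XQU] = -4/3:8/3 = -1/2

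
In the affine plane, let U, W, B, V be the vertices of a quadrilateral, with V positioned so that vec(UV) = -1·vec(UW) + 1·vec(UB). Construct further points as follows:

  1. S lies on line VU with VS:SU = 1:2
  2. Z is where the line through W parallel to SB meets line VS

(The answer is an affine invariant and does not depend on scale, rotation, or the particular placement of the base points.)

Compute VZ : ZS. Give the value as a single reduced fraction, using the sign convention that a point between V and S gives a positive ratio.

Work in coordinates with U = (0, 0), W = (1, 0), B = (0, 1), V = (-1, 1).
1. S lies on line VU with VS:SU = 1:2 ⇒ S = (-2/3, 2/3)
2. Z is where the line through W parallel to SB meets line VS ⇒ Z = (1/3, -1/3)
Z = V + t·(S−V) with t = 4, so VZ:ZS = t:(1−t) = 4:-3

VZ:ZS = -4/3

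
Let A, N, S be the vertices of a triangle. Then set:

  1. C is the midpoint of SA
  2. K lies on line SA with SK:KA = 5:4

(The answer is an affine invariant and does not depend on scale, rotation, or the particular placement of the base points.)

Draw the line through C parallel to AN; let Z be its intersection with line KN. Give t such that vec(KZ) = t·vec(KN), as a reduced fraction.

Set A = (0, 0), N = (1, 0), S = (0, 1); any affine frame gives the same invariant.
1. C is the midpoint of SA ⇒ C = (0, 1/2)
2. K lies on line SA with SK:KA = 5:4 ⇒ K = (0, 4/9)
through C parallel to AN: direction (1, 0); meets KN at Z = (-1/8, 1/2)
Z = K + t·(N−K) with t = -1/8

t = -1/8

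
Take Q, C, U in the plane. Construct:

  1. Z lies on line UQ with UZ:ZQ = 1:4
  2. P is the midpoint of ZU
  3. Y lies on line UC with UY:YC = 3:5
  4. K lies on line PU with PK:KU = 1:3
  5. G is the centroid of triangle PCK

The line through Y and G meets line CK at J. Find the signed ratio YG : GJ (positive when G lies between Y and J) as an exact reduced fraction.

Set Q = (0, 0), C = (1, 0), U = (0, 1); any affine frame gives the same invariant.
1. Z lies on line UQ with UZ:ZQ = 1:4 ⇒ Z = (0, 4/5)
2. P is the midpoint of ZU ⇒ P = (0, 9/10)
3. Y lies on line UC with UY:YC = 3:5 ⇒ Y = (3/8, 5/8)
4. K lies on line PU with PK:KU = 1:3 ⇒ K = (0, 37/40)
5. G is the centroid of triangle PCK ⇒ G = (1/3, 73/120)
line YG meets CK at J = (18/53, 259/424)
G = Y + t·(J−Y) with t = 53/45, so YG:GJ = 53/45:-8/45

YG:GJ = -53/8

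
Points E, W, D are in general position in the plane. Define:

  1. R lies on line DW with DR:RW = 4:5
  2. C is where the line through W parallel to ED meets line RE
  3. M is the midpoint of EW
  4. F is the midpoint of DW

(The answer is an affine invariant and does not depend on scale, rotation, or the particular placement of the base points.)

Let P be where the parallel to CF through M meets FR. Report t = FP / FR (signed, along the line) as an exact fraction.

t = -18/5

Assign E = (0, 0), W = (1, 0), D = (0, 1) — the answer is frame-independent, so this choice is without loss of generality.
1. R lies on line DW with DR:RW = 4:5 ⇒ R = (4/9, 5/9)
2. C is where the line through W parallel to ED meets line RE ⇒ C = (1, 5/4)
3. M is the midpoint of EW ⇒ M = (1/2, 0)
4. F is the midpoint of DW ⇒ F = (1/2, 1/2)
through M parallel to CF: direction (-1/2, -3/4); meets FR at P = (7/10, 3/10)
P = F + t·(R−F) with t = -18/5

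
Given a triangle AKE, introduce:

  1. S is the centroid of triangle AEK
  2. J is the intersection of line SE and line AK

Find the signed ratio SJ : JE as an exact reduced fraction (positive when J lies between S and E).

SJ:JE = -1/3

Choose coordinates A = (0, 0), K = (1, 0), E = (0, 1).
1. S is the centroid of triangle AEK ⇒ S = (1/3, 1/3)
2. J is the intersection of line SE and line AK ⇒ J = (1/2, 0)
J = S + t·(E−S) with t = -1/2, so SJ:JE = t:(1−t) = -1/2:3/2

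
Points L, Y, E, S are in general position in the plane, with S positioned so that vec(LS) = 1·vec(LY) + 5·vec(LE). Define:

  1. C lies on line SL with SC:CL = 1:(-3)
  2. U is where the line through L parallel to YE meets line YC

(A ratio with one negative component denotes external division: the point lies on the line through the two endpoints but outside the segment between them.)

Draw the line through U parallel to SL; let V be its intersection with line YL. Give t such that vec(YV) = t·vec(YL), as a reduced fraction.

t = -1/8

Work in coordinates with L = (0, 0), Y = (1, 0), E = (0, 1), S = (1, 5).
1. C lies on line SL with SC:CL = 1:(-3) ⇒ C = (3/2, 15/2)
2. U is where the line through L parallel to YE meets line YC ⇒ U = (15/16, -15/16)
through U parallel to SL: direction (-1, -5); meets YL at V = (9/8, 0)
V = Y + t·(L−Y) with t = -1/8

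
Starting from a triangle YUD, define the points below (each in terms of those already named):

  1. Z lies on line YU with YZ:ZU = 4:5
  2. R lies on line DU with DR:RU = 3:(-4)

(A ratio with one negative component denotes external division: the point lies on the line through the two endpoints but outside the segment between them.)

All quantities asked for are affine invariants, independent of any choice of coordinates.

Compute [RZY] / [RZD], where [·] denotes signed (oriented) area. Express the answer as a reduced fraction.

Work in coordinates with Y = (0, 0), U = (1, 0), D = (0, 1).
1. Z lies on line YU with YZ:ZU = 4:5 ⇒ Z = (4/9, 0)
2. R lies on line DU with DR:RU = 3:(-4) ⇒ R = (-3, 4)
2·[RZY] = -16/9, 2·[RZD] = 5/3
[RZY]:[RZD] = -16/9:5/3 = -16/15

[RZY]:[RZD] = -16/15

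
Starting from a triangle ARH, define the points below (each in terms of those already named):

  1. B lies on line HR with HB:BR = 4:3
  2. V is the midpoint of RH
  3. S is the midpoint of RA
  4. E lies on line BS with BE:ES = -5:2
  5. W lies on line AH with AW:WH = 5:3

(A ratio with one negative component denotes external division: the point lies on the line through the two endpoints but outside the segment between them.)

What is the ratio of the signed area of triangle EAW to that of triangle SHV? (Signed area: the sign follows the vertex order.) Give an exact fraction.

Assign A = (0, 0), R = (1, 0), H = (0, 1) — the answer is frame-independent, so this choice is without loss of generality.
1. B lies on line HR with HB:BR = 4:3 ⇒ B = (4/7, 3/7)
2. V is the midpoint of RH ⇒ V = (1/2, 1/2)
3. S is the midpoint of RA ⇒ S = (1/2, 0)
4. E lies on line BS with BE:ES = -5:2 ⇒ E = (19/42, -2/7)
5. W lies on line AH with AW:WH = 5:3 ⇒ W = (0, 5/8)
2·[EAW] = -95/336, 2·[SHV] = -1/4
[EAW]:[SHV] = -95/336:-1/4 = 95/84

[EAW]:[SHV] = 95/84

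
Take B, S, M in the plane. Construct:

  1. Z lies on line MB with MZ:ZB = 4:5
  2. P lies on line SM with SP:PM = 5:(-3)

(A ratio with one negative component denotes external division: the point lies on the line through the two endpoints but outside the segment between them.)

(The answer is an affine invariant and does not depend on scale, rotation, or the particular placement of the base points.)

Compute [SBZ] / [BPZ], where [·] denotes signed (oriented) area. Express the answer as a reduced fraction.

Assign B = (0, 0), S = (1, 0), M = (0, 1) — the answer is frame-independent, so this choice is without loss of generality.
1. Z lies on line MB with MZ:ZB = 4:5 ⇒ Z = (0, 5/9)
2. P lies on line SM with SP:PM = 5:(-3) ⇒ P = (-3/2, 5/2)
2·[SBZ] = -5/9, 2·[BPZ] = -5/6
[SBZ]:[BPZ] = -5/9:-5/6 = 2/3

[SBZ]:[BPZ] = 2/3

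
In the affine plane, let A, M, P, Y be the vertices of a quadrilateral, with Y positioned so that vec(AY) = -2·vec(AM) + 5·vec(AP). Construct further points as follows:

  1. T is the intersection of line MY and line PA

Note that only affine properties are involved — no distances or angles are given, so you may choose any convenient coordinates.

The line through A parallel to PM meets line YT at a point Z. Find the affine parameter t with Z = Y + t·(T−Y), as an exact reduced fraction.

Work in coordinates with A = (0, 0), M = (1, 0), P = (0, 1), Y = (-2, 5).
1. T is the intersection of line MY and line PA ⇒ T = (0, 5/3)
through A parallel to PM: direction (1, -1); meets YT at Z = (5/2, -5/2)
Z = Y + t·(T−Y) with t = 9/4

t = 9/4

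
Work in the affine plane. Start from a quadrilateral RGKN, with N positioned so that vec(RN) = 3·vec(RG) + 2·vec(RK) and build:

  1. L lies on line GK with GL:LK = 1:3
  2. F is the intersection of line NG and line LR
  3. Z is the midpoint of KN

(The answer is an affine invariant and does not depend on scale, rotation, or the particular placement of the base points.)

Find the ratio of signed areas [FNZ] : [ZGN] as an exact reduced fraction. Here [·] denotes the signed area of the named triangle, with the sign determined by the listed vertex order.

[FNZ]:[ZGN] = 3/4

Assign R = (0, 0), G = (1, 0), K = (0, 1), N = (3, 2) — the answer is frame-independent, so this choice is without loss of generality.
1. L lies on line GK with GL:LK = 1:3 ⇒ L = (3/4, 1/4)
2. F is the intersection of line NG and line LR ⇒ F = (3/2, 1/2)
3. Z is the midpoint of KN ⇒ Z = (3/2, 3/2)
2·[FNZ] = 3/2, 2·[ZGN] = 2
[FNZ]:[ZGN] = 3/2:2 = 3/4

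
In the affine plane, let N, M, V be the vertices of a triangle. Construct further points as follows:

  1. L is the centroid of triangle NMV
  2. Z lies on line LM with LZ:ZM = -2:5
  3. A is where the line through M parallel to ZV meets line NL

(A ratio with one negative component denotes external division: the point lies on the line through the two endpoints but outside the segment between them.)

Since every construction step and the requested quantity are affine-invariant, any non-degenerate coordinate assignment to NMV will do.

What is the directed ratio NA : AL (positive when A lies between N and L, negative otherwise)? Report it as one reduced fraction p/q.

Set N = (0, 0), M = (1, 0), V = (0, 1); any affine frame gives the same invariant.
1. L is the centroid of triangle NMV ⇒ L = (1/3, 1/3)
2. Z lies on line LM with LZ:ZM = -2:5 ⇒ Z = (-1/9, 5/9)
3. A is where the line through M parallel to ZV meets line NL ⇒ A = (4/3, 4/3)
A = N + t·(L−N) with t = 4, so NA:AL = t:(1−t) = 4:-3

NA:AL = -4/3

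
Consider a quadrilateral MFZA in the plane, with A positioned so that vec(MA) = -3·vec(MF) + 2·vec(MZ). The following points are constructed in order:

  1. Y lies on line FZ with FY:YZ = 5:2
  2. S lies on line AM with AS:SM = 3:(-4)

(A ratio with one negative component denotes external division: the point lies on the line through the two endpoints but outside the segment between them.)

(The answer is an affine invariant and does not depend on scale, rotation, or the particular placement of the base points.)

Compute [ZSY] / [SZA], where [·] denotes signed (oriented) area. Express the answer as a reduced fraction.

Choose coordinates M = (0, 0), F = (1, 0), Z = (0, 1), A = (-3, 2).
1. Y lies on line FZ with FY:YZ = 5:2 ⇒ Y = (2/7, 5/7)
2. S lies on line AM with AS:SM = 3:(-4) ⇒ S = (-12, 8)
2·[ZSY] = 10/7, 2·[SZA] = -9
[ZSY]:[SZA] = 10/7:-9 = -10/63

[ZSY]:[SZA] = -10/63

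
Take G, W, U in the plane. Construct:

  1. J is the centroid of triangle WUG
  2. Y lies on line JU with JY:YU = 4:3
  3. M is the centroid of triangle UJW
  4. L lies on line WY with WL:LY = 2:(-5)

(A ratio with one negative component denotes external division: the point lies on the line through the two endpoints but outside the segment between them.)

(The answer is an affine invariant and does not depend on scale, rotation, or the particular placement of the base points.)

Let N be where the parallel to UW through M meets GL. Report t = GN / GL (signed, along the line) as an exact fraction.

Set G = (0, 0), W = (1, 0), U = (0, 1); any affine frame gives the same invariant.
1. J is the centroid of triangle WUG ⇒ J = (1/3, 1/3)
2. Y lies on line JU with JY:YU = 4:3 ⇒ Y = (1/7, 5/7)
3. M is the centroid of triangle UJW ⇒ M = (4/9, 4/9)
4. L lies on line WY with WL:LY = 2:(-5) ⇒ L = (11/7, -10/21)
through M parallel to UW: direction (1, -1); meets GL at N = (88/69, -80/207)
N = G + t·(L−G) with t = 56/69

t = 56/69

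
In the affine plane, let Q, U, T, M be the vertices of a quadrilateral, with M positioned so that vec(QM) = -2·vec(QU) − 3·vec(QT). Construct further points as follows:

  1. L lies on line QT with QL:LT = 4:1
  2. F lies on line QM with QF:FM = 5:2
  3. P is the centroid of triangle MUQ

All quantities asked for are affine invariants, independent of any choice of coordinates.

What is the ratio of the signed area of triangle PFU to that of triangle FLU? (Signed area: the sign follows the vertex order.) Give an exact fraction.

Work in coordinates with Q = (0, 0), U = (1, 0), T = (0, 1), M = (-2, -3).
1. L lies on line QT with QL:LT = 4:1 ⇒ L = (0, 4/5)
2. F lies on line QM with QF:FM = 5:2 ⇒ F = (-10/7, -15/7)
3. P is the centroid of triangle MUQ ⇒ P = (-1/3, -1)
2·[PFU] = 3/7, 2·[FLU] = -143/35
[PFU]:[FLU] = 3/7:-143/35 = -15/143

[PFU]:[FLU] = -15/143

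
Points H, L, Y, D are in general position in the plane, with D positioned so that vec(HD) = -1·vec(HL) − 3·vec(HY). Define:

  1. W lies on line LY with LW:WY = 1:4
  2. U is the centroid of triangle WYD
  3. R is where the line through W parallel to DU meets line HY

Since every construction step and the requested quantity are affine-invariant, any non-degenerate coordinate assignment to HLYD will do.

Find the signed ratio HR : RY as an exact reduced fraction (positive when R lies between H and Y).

HR:RY = -13/20

Work in coordinates with H = (0, 0), L = (1, 0), Y = (0, 1), D = (-1, -3).
1. W lies on line LY with LW:WY = 1:4 ⇒ W = (4/5, 1/5)
2. U is the centroid of triangle WYD ⇒ U = (-1/15, -3/5)
3. R is where the line through W parallel to DU meets line HY ⇒ R = (0, -13/7)
R = H + t·(Y−H) with t = -13/7, so HR:RY = t:(1−t) = -13/7:20/7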